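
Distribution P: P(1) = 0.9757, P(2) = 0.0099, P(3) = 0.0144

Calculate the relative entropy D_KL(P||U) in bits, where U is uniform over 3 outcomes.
1.3963 bits

U(i) = 1/3 for all i

D_KL(P||U) = Σ P(x) log₂(P(x) / (1/3))
           = Σ P(x) log₂(P(x)) + log₂(3)
           = log₂(3) - H(P)

H(P) = -Σ P(x) log₂(P(x)):
  -P(1)·log₂(P(1)) = -(0.9757)·log₂(0.9757) = 0.03463
  -P(2)·log₂(P(2)) = -(0.0099)·log₂(0.0099) = 0.06592
  -P(3)·log₂(P(3)) = -(0.0144)·log₂(0.0144) = 0.08810
H(P) = 0.03463 + 0.06592 + 0.08810 = 0.18865 bits

log₂(3) = 1.58496 bits

D_KL(P||U) = 1.58496 - 0.18865 = 1.39631 ≈ 1.3963 bits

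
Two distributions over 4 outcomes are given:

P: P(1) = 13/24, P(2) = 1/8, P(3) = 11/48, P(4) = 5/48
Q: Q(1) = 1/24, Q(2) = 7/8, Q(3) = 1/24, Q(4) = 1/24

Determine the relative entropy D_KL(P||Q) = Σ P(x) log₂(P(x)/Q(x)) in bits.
2.3548 bits

D_KL(P||Q) = Σ P(x) log₂(P(x)/Q(x))

Computing term by term:
  P(1)·log₂(P(1)/Q(1)) = (13/24)·log₂((13/24)/(1/24)) = 2.00440
  P(2)·log₂(P(2)/Q(2)) = (1/8)·log₂((1/8)/(7/8)) = -0.35092
  P(3)·log₂(P(3)/Q(3)) = (11/48)·log₂((11/48)/(1/24)) = 0.56362
  P(4)·log₂(P(4)/Q(4)) = (5/48)·log₂((5/48)/(1/24)) = 0.13770

D_KL(P||Q) = 2.00440 - 0.35092 + 0.56362 + 0.13770 = 2.35480 ≈ 2.3548 bits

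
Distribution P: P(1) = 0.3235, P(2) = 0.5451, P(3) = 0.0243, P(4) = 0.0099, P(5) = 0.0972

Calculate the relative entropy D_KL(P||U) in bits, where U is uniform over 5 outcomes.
0.7949 bits

U(i) = 1/5 for all i

D_KL(P||U) = Σ P(x) log₂(P(x) / (1/5))
           = Σ P(x) log₂(P(x)) + log₂(5)
           = log₂(5) - H(P)

H(P) = -Σ P(x) log₂(P(x)):
  -P(1)·log₂(P(1)) = -(0.3235)·log₂(0.3235) = 0.52671
  -P(2)·log₂(P(2)) = -(0.5451)·log₂(0.5451) = 0.47718
  -P(3)·log₂(P(3)) = -(0.0243)·log₂(0.0243) = 0.13032
  -P(4)·log₂(P(4)) = -(0.0099)·log₂(0.0099) = 0.06592
  -P(5)·log₂(P(5)) = -(0.0972)·log₂(0.0972) = 0.32687
H(P) = 0.52671 + 0.47718 + 0.13032 + 0.06592 + 0.32687 = 1.52700 bits

log₂(5) = 2.32193 bits

D_KL(P||U) = 2.32193 - 1.52700 = 0.79493 ≈ 0.7949 bits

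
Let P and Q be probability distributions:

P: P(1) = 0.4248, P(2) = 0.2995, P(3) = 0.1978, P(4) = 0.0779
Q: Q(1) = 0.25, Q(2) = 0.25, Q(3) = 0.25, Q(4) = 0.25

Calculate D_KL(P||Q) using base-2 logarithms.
0.2051 bits

D_KL(P||Q) = Σ P(x) log₂(P(x)/Q(x))

Computing term by term:
  P(1)·log₂(P(1)/Q(1)) = 0.4248·log₂(0.4248/0.25) = 0.32491
  P(2)·log₂(P(2)/Q(2)) = 0.2995·log₂(0.2995/0.25) = 0.07806
  P(3)·log₂(P(3)/Q(3)) = 0.1978·log₂(0.1978/0.25) = -0.06683
  P(4)·log₂(P(4)/Q(4)) = 0.0779·log₂(0.0779/0.25) = -0.13105

D_KL(P||Q) = 0.32491 + 0.07806 - 0.06683 - 0.13105 = 0.20509 ≈ 0.2051 bits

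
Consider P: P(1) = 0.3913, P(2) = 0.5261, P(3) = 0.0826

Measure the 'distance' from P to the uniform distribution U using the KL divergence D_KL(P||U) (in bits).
0.2706 bits

U(i) = 1/3 for all i

D_KL(P||U) = Σ P(x) log₂(P(x) / (1/3))
           = Σ P(x) log₂(P(x)) + log₂(3)
           = log₂(3) - H(P)

H(P) = -Σ P(x) log₂(P(x)):
  -P(1)·log₂(P(1)) = -(0.3913)·log₂(0.3913) = 0.52968
  -P(2)·log₂(P(2)) = -(0.5261)·log₂(0.5261) = 0.48748
  -P(3)·log₂(P(3)) = -(0.0826)·log₂(0.0826) = 0.29717
H(P) = 0.52968 + 0.48748 + 0.29717 = 1.31433 bits

log₂(3) = 1.58496 bits

D_KL(P||U) = 1.58496 - 1.31433 = 0.27063 ≈ 0.2706 bits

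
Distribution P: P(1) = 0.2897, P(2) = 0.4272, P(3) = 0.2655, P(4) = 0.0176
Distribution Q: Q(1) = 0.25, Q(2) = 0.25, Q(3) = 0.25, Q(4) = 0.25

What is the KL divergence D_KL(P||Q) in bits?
0.3475 bits

D_KL(P||Q) = Σ P(x) log₂(P(x)/Q(x))

Computing term by term:
  P(1)·log₂(P(1)/Q(1)) = 0.2897·log₂(0.2897/0.25) = 0.06160
  P(2)·log₂(P(2)/Q(2)) = 0.4272·log₂(0.4272/0.25) = 0.33022
  P(3)·log₂(P(3)/Q(3)) = 0.2655·log₂(0.2655/0.25) = 0.02304
  P(4)·log₂(P(4)/Q(4)) = 0.0176·log₂(0.0176/0.25) = -0.06738

D_KL(P||Q) = 0.06160 + 0.33022 + 0.02304 - 0.06738 = 0.34748 ≈ 0.3475 bits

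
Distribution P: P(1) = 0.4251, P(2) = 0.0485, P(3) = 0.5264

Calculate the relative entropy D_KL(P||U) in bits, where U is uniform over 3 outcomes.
0.3613 bits

U(i) = 1/3 for all i

D_KL(P||U) = Σ P(x) log₂(P(x) / (1/3))
           = Σ P(x) log₂(P(x)) + log₂(3)
           = log₂(3) - H(P)

H(P) = -Σ P(x) log₂(P(x)):
  -P(1)·log₂(P(1)) = -(0.4251)·log₂(0.4251) = 0.52463
  -P(2)·log₂(P(2)) = -(0.0485)·log₂(0.0485) = 0.21174
  -P(3)·log₂(P(3)) = -(0.5264)·log₂(0.5264) = 0.48732
H(P) = 0.52463 + 0.21174 + 0.48732 = 1.22369 bits

log₂(3) = 1.58496 bits

D_KL(P||U) = 1.58496 - 1.22369 = 0.36127 ≈ 0.3613 bits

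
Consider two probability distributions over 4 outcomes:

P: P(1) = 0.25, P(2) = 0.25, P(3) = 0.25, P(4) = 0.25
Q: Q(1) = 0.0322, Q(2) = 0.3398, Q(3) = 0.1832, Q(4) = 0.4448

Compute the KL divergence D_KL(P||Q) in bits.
0.5328 bits

D_KL(P||Q) = Σ P(x) log₂(P(x)/Q(x))

Computing term by term:
  P(1)·log₂(P(1)/Q(1)) = 0.25·log₂(0.25/0.0322) = 0.73920
  P(2)·log₂(P(2)/Q(2)) = 0.25·log₂(0.25/0.3398) = -0.11069
  P(3)·log₂(P(3)/Q(3)) = 0.25·log₂(0.25/0.1832) = 0.11213
  P(4)·log₂(P(4)/Q(4)) = 0.25·log₂(0.25/0.4448) = -0.20781

D_KL(P||Q) = 0.73920 - 0.11069 + 0.11213 - 0.20781 = 0.53283 ≈ 0.5328 bits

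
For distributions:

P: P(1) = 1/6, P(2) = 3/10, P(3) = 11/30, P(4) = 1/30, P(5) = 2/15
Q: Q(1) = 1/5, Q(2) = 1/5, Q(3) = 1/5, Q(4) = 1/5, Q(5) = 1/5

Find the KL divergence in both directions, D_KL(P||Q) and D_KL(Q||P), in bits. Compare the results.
D_KL(P||Q) = 0.2881 bits, D_KL(Q||P) = 0.3947 bits. D_KL(Q||P) is larger than D_KL(P||Q) by 0.1066 bits; the two directions differ.

D_KL(P||Q) = Σ P(x) log₂(P(x)/Q(x))

Computing term by term:
  P(1)·log₂(P(1)/Q(1)) = (1/6)·log₂((1/6)/(1/5)) = -0.04384
  P(2)·log₂(P(2)/Q(2)) = (3/10)·log₂((3/10)/(1/5)) = 0.17549
  P(3)·log₂(P(3)/Q(3)) = (11/30)·log₂((11/30)/(1/5)) = 0.32064
  P(4)·log₂(P(4)/Q(4)) = (1/30)·log₂((1/30)/(1/5)) = -0.08617
  P(5)·log₂(P(5)/Q(5)) = (2/15)·log₂((2/15)/(1/5)) = -0.07800

D_KL(P||Q) = -0.04384 + 0.17549 + 0.32064 - 0.08617 - 0.07800 = 0.28812 ≈ 0.2881 bits

D_KL(Q||P) = Σ Q(x) log₂(Q(x)/P(x))

Computing term by term:
  Q(1)·log₂(Q(1)/P(1)) = (1/5)·log₂((1/5)/(1/6)) = 0.05261
  Q(2)·log₂(Q(2)/P(2)) = (1/5)·log₂((1/5)/(3/10)) = -0.11699
  Q(3)·log₂(Q(3)/P(3)) = (1/5)·log₂((1/5)/(11/30)) = -0.17489
  Q(4)·log₂(Q(4)/P(4)) = (1/5)·log₂((1/5)/(1/30)) = 0.51699
  Q(5)·log₂(Q(5)/P(5)) = (1/5)·log₂((1/5)/(2/15)) = 0.11699

D_KL(Q||P) = 0.05261 - 0.11699 - 0.17489 + 0.51699 + 0.11699 = 0.39471 ≈ 0.3947 bits

These are NOT equal (difference: 0.1066 bits). KL divergence is asymmetric: D_KL(P||Q) ≠ D_KL(Q||P) in general.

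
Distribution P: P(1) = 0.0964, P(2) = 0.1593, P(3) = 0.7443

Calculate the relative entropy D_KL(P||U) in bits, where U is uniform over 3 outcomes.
0.5204 bits

U(i) = 1/3 for all i

D_KL(P||U) = Σ P(x) log₂(P(x) / (1/3))
           = Σ P(x) log₂(P(x)) + log₂(3)
           = log₂(3) - H(P)

H(P) = -Σ P(x) log₂(P(x)):
  -P(1)·log₂(P(1)) = -(0.0964)·log₂(0.0964) = 0.32533
  -P(2)·log₂(P(2)) = -(0.1593)·log₂(0.1593) = 0.42217
  -P(3)·log₂(P(3)) = -(0.7443)·log₂(0.7443) = 0.31710
H(P) = 0.32533 + 0.42217 + 0.31710 = 1.06460 bits

log₂(3) = 1.58496 bits

D_KL(P||U) = 1.58496 - 1.06460 = 0.52036 ≈ 0.5204 bits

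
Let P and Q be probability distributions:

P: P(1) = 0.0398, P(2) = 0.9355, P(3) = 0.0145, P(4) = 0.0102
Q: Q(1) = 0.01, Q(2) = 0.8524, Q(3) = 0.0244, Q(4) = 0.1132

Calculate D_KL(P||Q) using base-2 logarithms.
0.1586 bits

D_KL(P||Q) = Σ P(x) log₂(P(x)/Q(x))

Computing term by term:
  P(1)·log₂(P(1)/Q(1)) = 0.0398·log₂(0.0398/0.01) = 0.07931
  P(2)·log₂(P(2)/Q(2)) = 0.9355·log₂(0.9355/0.8524) = 0.12555
  P(3)·log₂(P(3)/Q(3)) = 0.0145·log₂(0.0145/0.0244) = -0.01089
  P(4)·log₂(P(4)/Q(4)) = 0.0102·log₂(0.0102/0.1132) = -0.03542

D_KL(P||Q) = 0.07931 + 0.12555 - 0.01089 - 0.03542 = 0.15855 ≈ 0.1586 bits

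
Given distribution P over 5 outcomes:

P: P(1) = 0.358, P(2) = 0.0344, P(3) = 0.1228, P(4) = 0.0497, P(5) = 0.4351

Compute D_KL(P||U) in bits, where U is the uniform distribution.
0.5150 bits

U(i) = 1/5 for all i

D_KL(P||U) = Σ P(x) log₂(P(x) / (1/5))
           = Σ P(x) log₂(P(x)) + log₂(5)
           = log₂(5) - H(P)

H(P) = -Σ P(x) log₂(P(x)):
  -P(1)·log₂(P(1)) = -(0.358)·log₂(0.358) = 0.53054
  -P(2)·log₂(P(2)) = -(0.0344)·log₂(0.0344) = 0.16723
  -P(3)·log₂(P(3)) = -(0.1228)·log₂(0.1228) = 0.37155
  -P(4)·log₂(P(4)) = -(0.0497)·log₂(0.0497) = 0.21523
  -P(5)·log₂(P(5)) = -(0.4351)·log₂(0.4351) = 0.52237
H(P) = 0.53054 + 0.16723 + 0.37155 + 0.21523 + 0.52237 = 1.80692 bits

log₂(5) = 2.32193 bits

D_KL(P||U) = 2.32193 - 1.80692 = 0.51501 ≈ 0.5150 bits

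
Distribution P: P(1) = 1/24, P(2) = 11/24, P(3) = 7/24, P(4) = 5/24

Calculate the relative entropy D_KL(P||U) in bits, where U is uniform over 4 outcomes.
0.3032 bits

U(i) = 1/4 for all i

D_KL(P||U) = Σ P(x) log₂(P(x) / (1/4))
           = Σ P(x) log₂(P(x)) + log₂(4)
           = log₂(4) - H(P)

H(P) = -Σ P(x) log₂(P(x)):
  -P(1)·log₂(P(1)) = -(1/24)·log₂(1/24) = 0.19104
  -P(2)·log₂(P(2)) = -(11/24)·log₂(11/24) = 0.51587
  -P(3)·log₂(P(3)) = -(7/24)·log₂(7/24) = 0.51847
  -P(4)·log₂(P(4)) = -(5/24)·log₂(5/24) = 0.47147
H(P) = 0.19104 + 0.51587 + 0.51847 + 0.47147 = 1.69685 bits

log₂(4) = 2.00000 bits

D_KL(P||U) = 2.00000 - 1.69685 = 0.30315 ≈ 0.3032 bits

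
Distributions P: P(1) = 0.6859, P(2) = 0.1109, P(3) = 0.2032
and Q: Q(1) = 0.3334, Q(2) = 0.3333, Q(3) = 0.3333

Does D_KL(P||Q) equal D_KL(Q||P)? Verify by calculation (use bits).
D_KL(P||Q) = 0.3927 bits, D_KL(Q||P) = 0.4201 bits. No — D_KL(P||Q) ≠ D_KL(Q||P) for this pair.

D_KL(P||Q) = Σ P(x) log₂(P(x)/Q(x))

Computing term by term:
  P(1)·log₂(P(1)/Q(1)) = 0.6859·log₂(0.6859/0.3334) = 0.71385
  P(2)·log₂(P(2)/Q(2)) = 0.1109·log₂(0.1109/0.3333) = -0.17606
  P(3)·log₂(P(3)/Q(3)) = 0.2032·log₂(0.2032/0.3333) = -0.14507

D_KL(P||Q) = 0.71385 - 0.17606 - 0.14507 = 0.39272 ≈ 0.3927 bits

D_KL(Q||P) = Σ Q(x) log₂(Q(x)/P(x))

Computing term by term:
  Q(1)·log₂(Q(1)/P(1)) = 0.3334·log₂(0.3334/0.6859) = -0.34698
  Q(2)·log₂(Q(2)/P(2)) = 0.3333·log₂(0.3333/0.1109) = 0.52913
  Q(3)·log₂(Q(3)/P(3)) = 0.3333·log₂(0.3333/0.2032) = 0.23795

D_KL(Q||P) = -0.34698 + 0.52913 + 0.23795 = 0.42010 ≈ 0.4201 bits

These are NOT equal (difference: 0.0274 bits). KL divergence is asymmetric: D_KL(P||Q) ≠ D_KL(Q||P) in general.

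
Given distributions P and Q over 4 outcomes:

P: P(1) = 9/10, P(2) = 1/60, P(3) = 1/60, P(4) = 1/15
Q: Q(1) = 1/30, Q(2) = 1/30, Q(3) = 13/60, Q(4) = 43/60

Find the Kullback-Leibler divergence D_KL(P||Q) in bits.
3.9726 bits

D_KL(P||Q) = Σ P(x) log₂(P(x)/Q(x))

Computing term by term:
  P(1)·log₂(P(1)/Q(1)) = (9/10)·log₂((9/10)/(1/30)) = 4.27940
  P(2)·log₂(P(2)/Q(2)) = (1/60)·log₂((1/60)/(1/30)) = -0.01667
  P(3)·log₂(P(3)/Q(3)) = (1/60)·log₂((1/60)/(13/60)) = -0.06167
  P(4)·log₂(P(4)/Q(4)) = (1/15)·log₂((1/15)/(43/60)) = -0.22842

D_KL(P||Q) = 4.27940 - 0.01667 - 0.06167 - 0.22842 = 3.97264 ≈ 3.9726 bits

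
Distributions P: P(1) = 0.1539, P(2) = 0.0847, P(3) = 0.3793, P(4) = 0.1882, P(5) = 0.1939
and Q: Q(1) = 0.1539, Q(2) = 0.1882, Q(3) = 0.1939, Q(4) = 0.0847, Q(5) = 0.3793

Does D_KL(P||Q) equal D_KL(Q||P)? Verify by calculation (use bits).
D_KL(P||Q) = 0.2987 bits, D_KL(Q||P) = 0.2987 bits. Yes — for this pair D_KL(P||Q) = D_KL(Q||P).

D_KL(P||Q) = Σ P(x) log₂(P(x)/Q(x))

Computing term by term:
  P(1)·log₂(P(1)/Q(1)) = 0.1539·log₂(0.1539/0.1539) = 0.00000
  P(2)·log₂(P(2)/Q(2)) = 0.0847·log₂(0.0847/0.1882) = -0.09756
  P(3)·log₂(P(3)/Q(3)) = 0.3793·log₂(0.3793/0.1939) = 0.36717
  P(4)·log₂(P(4)/Q(4)) = 0.1882·log₂(0.1882/0.0847) = 0.21677
  P(5)·log₂(P(5)/Q(5)) = 0.1939·log₂(0.1939/0.3793) = -0.18770

D_KL(P||Q) = 0.00000 - 0.09756 + 0.36717 + 0.21677 - 0.18770 = 0.29868 ≈ 0.2987 bits

D_KL(Q||P) = Σ Q(x) log₂(Q(x)/P(x))

Computing term by term:
  Q(1)·log₂(Q(1)/P(1)) = 0.1539·log₂(0.1539/0.1539) = 0.00000
  Q(2)·log₂(Q(2)/P(2)) = 0.1882·log₂(0.1882/0.0847) = 0.21677
  Q(3)·log₂(Q(3)/P(3)) = 0.1939·log₂(0.1939/0.3793) = -0.18770
  Q(4)·log₂(Q(4)/P(4)) = 0.0847·log₂(0.0847/0.1882) = -0.09756
  Q(5)·log₂(Q(5)/P(5)) = 0.3793·log₂(0.3793/0.1939) = 0.36717

D_KL(Q||P) = 0.00000 + 0.21677 - 0.18770 - 0.09756 + 0.36717 = 0.29868 ≈ 0.2987 bits

These ARE equal here. Q is P with outcomes relabeled (Q(2) = P(4), Q(3) = P(5), Q(4) = P(2), Q(5) = P(3)) by a relabeling that is its own inverse, so the two sums contain exactly the same terms in a different order. This is a special case — KL divergence is not symmetric in general: D_KL(P||Q) ≠ D_KL(Q||P) for most P, Q.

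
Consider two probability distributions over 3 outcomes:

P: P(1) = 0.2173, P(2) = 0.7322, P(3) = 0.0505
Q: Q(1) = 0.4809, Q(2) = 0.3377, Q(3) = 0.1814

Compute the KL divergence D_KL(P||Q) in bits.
0.4753 bits

D_KL(P||Q) = Σ P(x) log₂(P(x)/Q(x))

Computing term by term:
  P(1)·log₂(P(1)/Q(1)) = 0.2173·log₂(0.2173/0.4809) = -0.24904
  P(2)·log₂(P(2)/Q(2)) = 0.7322·log₂(0.7322/0.3377) = 0.81750
  P(3)·log₂(P(3)/Q(3)) = 0.0505·log₂(0.0505/0.1814) = -0.09316

D_KL(P||Q) = -0.24904 + 0.81750 - 0.09316 = 0.47530 ≈ 0.4753 bits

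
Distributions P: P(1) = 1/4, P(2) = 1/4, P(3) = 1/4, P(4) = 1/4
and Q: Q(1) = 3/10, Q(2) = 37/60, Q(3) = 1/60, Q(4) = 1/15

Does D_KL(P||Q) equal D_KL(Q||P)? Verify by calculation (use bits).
D_KL(P||Q) = 1.0620 bits, D_KL(Q||P) = 0.6899 bits. No — D_KL(P||Q) ≠ D_KL(Q||P) for this pair.

D_KL(P||Q) = Σ P(x) log₂(P(x)/Q(x))

Computing term by term:
  P(1)·log₂(P(1)/Q(1)) = (1/4)·log₂((1/4)/(3/10)) = -0.06576
  P(2)·log₂(P(2)/Q(2)) = (1/4)·log₂((1/4)/(37/60)) = -0.32564
  P(3)·log₂(P(3)/Q(3)) = (1/4)·log₂((1/4)/(1/60)) = 0.97672
  P(4)·log₂(P(4)/Q(4)) = (1/4)·log₂((1/4)/(1/15)) = 0.47672

D_KL(P||Q) = -0.06576 - 0.32564 + 0.97672 + 0.47672 = 1.06204 ≈ 1.0620 bits

D_KL(Q||P) = Σ Q(x) log₂(Q(x)/P(x))

Computing term by term:
  Q(1)·log₂(Q(1)/P(1)) = (3/10)·log₂((3/10)/(1/4)) = 0.07891
  Q(2)·log₂(Q(2)/P(2)) = (37/60)·log₂((37/60)/(1/4)) = 0.80325
  Q(3)·log₂(Q(3)/P(3)) = (1/60)·log₂((1/60)/(1/4)) = -0.06511
  Q(4)·log₂(Q(4)/P(4)) = (1/15)·log₂((1/15)/(1/4)) = -0.12713

D_KL(Q||P) = 0.07891 + 0.80325 - 0.06511 - 0.12713 = 0.68992 ≈ 0.6899 bits

These are NOT equal (difference: 0.3721 bits). KL divergence is asymmetric: D_KL(P||Q) ≠ D_KL(Q||P) in general.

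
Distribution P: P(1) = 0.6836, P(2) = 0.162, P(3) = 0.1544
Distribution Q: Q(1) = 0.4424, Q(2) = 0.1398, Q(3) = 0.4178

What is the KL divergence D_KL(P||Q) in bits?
0.2419 bits

D_KL(P||Q) = Σ P(x) log₂(P(x)/Q(x))

Computing term by term:
  P(1)·log₂(P(1)/Q(1)) = 0.6836·log₂(0.6836/0.4424) = 0.42916
  P(2)·log₂(P(2)/Q(2)) = 0.162·log₂(0.162/0.1398) = 0.03445
  P(3)·log₂(P(3)/Q(3)) = 0.1544·log₂(0.1544/0.4178) = -0.22174

D_KL(P||Q) = 0.42916 + 0.03445 - 0.22174 = 0.24187 ≈ 0.2419 bits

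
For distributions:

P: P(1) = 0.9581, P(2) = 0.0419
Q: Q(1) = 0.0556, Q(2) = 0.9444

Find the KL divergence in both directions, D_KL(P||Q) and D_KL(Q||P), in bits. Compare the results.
D_KL(P||Q) = 3.7466 bits, D_KL(Q||P) = 4.0161 bits. D_KL(Q||P) is larger than D_KL(P||Q) by 0.2695 bits; the two directions differ.

D_KL(P||Q) = Σ P(x) log₂(P(x)/Q(x))

Computing term by term:
  P(1)·log₂(P(1)/Q(1)) = 0.9581·log₂(0.9581/0.0556) = 3.93494
  P(2)·log₂(P(2)/Q(2)) = 0.0419·log₂(0.0419/0.9444) = -0.18831

D_KL(P||Q) = 3.93494 - 0.18831 = 3.74663 ≈ 3.7466 bits

D_KL(Q||P) = Σ Q(x) log₂(Q(x)/P(x))

Computing term by term:
  Q(1)·log₂(Q(1)/P(1)) = 0.0556·log₂(0.0556/0.9581) = -0.22835
  Q(2)·log₂(Q(2)/P(2)) = 0.9444·log₂(0.9444/0.0419) = 4.24449

D_KL(Q||P) = -0.22835 + 4.24449 = 4.01614 ≈ 4.0161 bits

These are NOT equal (difference: 0.2695 bits). KL divergence is asymmetric: D_KL(P||Q) ≠ D_KL(Q||P) in general.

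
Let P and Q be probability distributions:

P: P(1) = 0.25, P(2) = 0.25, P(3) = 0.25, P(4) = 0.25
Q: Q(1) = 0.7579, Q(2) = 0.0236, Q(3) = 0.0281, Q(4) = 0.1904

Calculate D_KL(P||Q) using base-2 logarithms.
1.3378 bits

D_KL(P||Q) = Σ P(x) log₂(P(x)/Q(x))

Computing term by term:
  P(1)·log₂(P(1)/Q(1)) = 0.25·log₂(0.25/0.7579) = -0.40002
  P(2)·log₂(P(2)/Q(2)) = 0.25·log₂(0.25/0.0236) = 0.85127
  P(3)·log₂(P(3)/Q(3)) = 0.25·log₂(0.25/0.0281) = 0.78832
  P(4)·log₂(P(4)/Q(4)) = 0.25·log₂(0.25/0.1904) = 0.09822

D_KL(P||Q) = -0.40002 + 0.85127 + 0.78832 + 0.09822 = 1.33779 ≈ 1.3378 bits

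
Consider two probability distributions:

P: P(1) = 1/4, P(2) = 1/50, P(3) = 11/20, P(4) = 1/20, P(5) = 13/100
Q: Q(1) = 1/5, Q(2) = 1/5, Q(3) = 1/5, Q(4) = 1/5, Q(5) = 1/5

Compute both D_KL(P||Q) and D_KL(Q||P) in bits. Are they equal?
D_KL(P||Q) = 0.6359 bits, D_KL(Q||P) = 0.8324 bits. No, they are not equal.

D_KL(P||Q) = Σ P(x) log₂(P(x)/Q(x))

Computing term by term:
  P(1)·log₂(P(1)/Q(1)) = (1/4)·log₂((1/4)/(1/5)) = 0.08048
  P(2)·log₂(P(2)/Q(2)) = (1/50)·log₂((1/50)/(1/5)) = -0.06644
  P(3)·log₂(P(3)/Q(3)) = (11/20)·log₂((11/20)/(1/5)) = 0.80269
  P(4)·log₂(P(4)/Q(4)) = (1/20)·log₂((1/20)/(1/5)) = -0.10000
  P(5)·log₂(P(5)/Q(5)) = (13/100)·log₂((13/100)/(1/5)) = -0.08079

D_KL(P||Q) = 0.08048 - 0.06644 + 0.80269 - 0.10000 - 0.08079 = 0.63594 ≈ 0.6359 bits

D_KL(Q||P) = Σ Q(x) log₂(Q(x)/P(x))

Computing term by term:
  Q(1)·log₂(Q(1)/P(1)) = (1/5)·log₂((1/5)/(1/4)) = -0.06439
  Q(2)·log₂(Q(2)/P(2)) = (1/5)·log₂((1/5)/(1/50)) = 0.66439
  Q(3)·log₂(Q(3)/P(3)) = (1/5)·log₂((1/5)/(11/20)) = -0.29189
  Q(4)·log₂(Q(4)/P(4)) = (1/5)·log₂((1/5)/(1/20)) = 0.40000
  Q(5)·log₂(Q(5)/P(5)) = (1/5)·log₂((1/5)/(13/100)) = 0.12430

D_KL(Q||P) = -0.06439 + 0.66439 - 0.29189 + 0.40000 + 0.12430 = 0.83241 ≈ 0.8324 bits

These are NOT equal (difference: 0.1965 bits). KL divergence is asymmetric: D_KL(P||Q) ≠ D_KL(Q||P) in general.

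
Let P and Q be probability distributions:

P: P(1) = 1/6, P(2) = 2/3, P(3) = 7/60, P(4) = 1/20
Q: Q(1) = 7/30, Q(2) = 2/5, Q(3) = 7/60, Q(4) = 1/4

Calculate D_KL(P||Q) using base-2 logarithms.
0.2943 bits

D_KL(P||Q) = Σ P(x) log₂(P(x)/Q(x))

Computing term by term:
  P(1)·log₂(P(1)/Q(1)) = (1/6)·log₂((1/6)/(7/30)) = -0.08090
  P(2)·log₂(P(2)/Q(2)) = (2/3)·log₂((2/3)/(2/5)) = 0.49131
  P(3)·log₂(P(3)/Q(3)) = (7/60)·log₂((7/60)/(7/60)) = 0.00000
  P(4)·log₂(P(4)/Q(4)) = (1/20)·log₂((1/20)/(1/4)) = -0.11610

D_KL(P||Q) = -0.08090 + 0.49131 + 0.00000 - 0.11610 = 0.29431 ≈ 0.2943 bits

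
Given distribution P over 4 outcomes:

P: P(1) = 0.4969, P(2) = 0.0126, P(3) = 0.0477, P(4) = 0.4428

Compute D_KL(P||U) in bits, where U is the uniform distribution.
0.6893 bits

U(i) = 1/4 for all i

D_KL(P||U) = Σ P(x) log₂(P(x) / (1/4))
           = Σ P(x) log₂(P(x)) + log₂(4)
           = log₂(4) - H(P)

H(P) = -Σ P(x) log₂(P(x)):
  -P(1)·log₂(P(1)) = -(0.4969)·log₂(0.4969) = 0.50136
  -P(2)·log₂(P(2)) = -(0.0126)·log₂(0.0126) = 0.07951
  -P(3)·log₂(P(3)) = -(0.0477)·log₂(0.0477) = 0.20940
  -P(4)·log₂(P(4)) = -(0.4428)·log₂(0.4428) = 0.52041
H(P) = 0.50136 + 0.07951 + 0.20940 + 0.52041 = 1.31068 bits

log₂(4) = 2.00000 bits

D_KL(P||U) = 2.00000 - 1.31068 = 0.68932 ≈ 0.6893 bits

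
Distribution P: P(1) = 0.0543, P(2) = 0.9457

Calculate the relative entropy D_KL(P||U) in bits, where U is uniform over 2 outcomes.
0.6956 bits

U(i) = 1/2 for all i

D_KL(P||U) = Σ P(x) log₂(P(x) / (1/2))
           = Σ P(x) log₂(P(x)) + log₂(2)
           = log₂(2) - H(P)

H(P) = -Σ P(x) log₂(P(x)):
  -P(1)·log₂(P(1)) = -(0.0543)·log₂(0.0543) = 0.22822
  -P(2)·log₂(P(2)) = -(0.9457)·log₂(0.9457) = 0.07617
H(P) = 0.22822 + 0.07617 = 0.30439 bits

log₂(2) = 1.00000 bits

D_KL(P||U) = 1.00000 - 0.30439 = 0.69561 ≈ 0.6956 bits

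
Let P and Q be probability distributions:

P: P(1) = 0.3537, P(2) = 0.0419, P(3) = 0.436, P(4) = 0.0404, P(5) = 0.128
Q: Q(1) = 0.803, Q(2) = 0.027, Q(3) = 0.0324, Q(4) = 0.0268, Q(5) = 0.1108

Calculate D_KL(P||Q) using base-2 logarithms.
1.2939 bits

D_KL(P||Q) = Σ P(x) log₂(P(x)/Q(x))

Computing term by term:
  P(1)·log₂(P(1)/Q(1)) = 0.3537·log₂(0.3537/0.803) = -0.41838
  P(2)·log₂(P(2)/Q(2)) = 0.0419·log₂(0.0419/0.027) = 0.02656
  P(3)·log₂(P(3)/Q(3)) = 0.436·log₂(0.436/0.0324) = 1.63511
  P(4)·log₂(P(4)/Q(4)) = 0.0404·log₂(0.0404/0.0268) = 0.02392
  P(5)·log₂(P(5)/Q(5)) = 0.128·log₂(0.128/0.1108) = 0.02665

D_KL(P||Q) = -0.41838 + 0.02656 + 1.63511 + 0.02392 + 0.02665 = 1.29386 ≈ 1.2939 bits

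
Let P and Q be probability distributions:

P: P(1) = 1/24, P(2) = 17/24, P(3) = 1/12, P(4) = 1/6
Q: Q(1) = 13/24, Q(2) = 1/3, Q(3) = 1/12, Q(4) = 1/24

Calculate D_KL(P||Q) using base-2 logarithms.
0.9494 bits

D_KL(P||Q) = Σ P(x) log₂(P(x)/Q(x))

Computing term by term:
  P(1)·log₂(P(1)/Q(1)) = (1/24)·log₂((1/24)/(13/24)) = -0.15418
  P(2)·log₂(P(2)/Q(2)) = (17/24)·log₂((17/24)/(1/3)) = 0.77029
  P(3)·log₂(P(3)/Q(3)) = (1/12)·log₂((1/12)/(1/12)) = 0.00000
  P(4)·log₂(P(4)/Q(4)) = (1/6)·log₂((1/6)/(1/24)) = 0.33333

D_KL(P||Q) = -0.15418 + 0.77029 + 0.00000 + 0.33333 = 0.94944 ≈ 0.9494 bits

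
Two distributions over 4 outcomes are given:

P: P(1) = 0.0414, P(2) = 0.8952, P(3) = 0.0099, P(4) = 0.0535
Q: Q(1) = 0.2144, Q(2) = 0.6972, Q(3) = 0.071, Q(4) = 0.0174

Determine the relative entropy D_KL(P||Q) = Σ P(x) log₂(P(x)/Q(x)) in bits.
0.2832 bits

D_KL(P||Q) = Σ P(x) log₂(P(x)/Q(x))

Computing term by term:
  P(1)·log₂(P(1)/Q(1)) = 0.0414·log₂(0.0414/0.2144) = -0.09823
  P(2)·log₂(P(2)/Q(2)) = 0.8952·log₂(0.8952/0.6972) = 0.32284
  P(3)·log₂(P(3)/Q(3)) = 0.0099·log₂(0.0099/0.071) = -0.02814
  P(4)·log₂(P(4)/Q(4)) = 0.0535·log₂(0.0535/0.0174) = 0.08669

D_KL(P||Q) = -0.09823 + 0.32284 - 0.02814 + 0.08669 = 0.28316 ≈ 0.2832 bits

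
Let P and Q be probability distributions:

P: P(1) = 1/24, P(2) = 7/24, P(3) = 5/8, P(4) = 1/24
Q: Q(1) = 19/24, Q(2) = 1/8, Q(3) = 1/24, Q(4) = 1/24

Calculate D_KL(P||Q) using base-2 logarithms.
2.6213 bits

D_KL(P||Q) = Σ P(x) log₂(P(x)/Q(x))

Computing term by term:
  P(1)·log₂(P(1)/Q(1)) = (1/24)·log₂((1/24)/(19/24)) = -0.17700
  P(2)·log₂(P(2)/Q(2)) = (7/24)·log₂((7/24)/(1/8)) = 0.35653
  P(3)·log₂(P(3)/Q(3)) = (5/8)·log₂((5/8)/(1/24)) = 2.44181
  P(4)·log₂(P(4)/Q(4)) = (1/24)·log₂((1/24)/(1/24)) = 0.00000

D_KL(P||Q) = -0.17700 + 0.35653 + 2.44181 + 0.00000 = 2.62134 ≈ 2.6213 bits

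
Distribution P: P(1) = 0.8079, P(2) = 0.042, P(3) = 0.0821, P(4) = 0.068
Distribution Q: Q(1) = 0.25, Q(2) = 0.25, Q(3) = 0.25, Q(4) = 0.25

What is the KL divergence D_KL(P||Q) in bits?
0.9995 bits

D_KL(P||Q) = Σ P(x) log₂(P(x)/Q(x))

Computing term by term:
  P(1)·log₂(P(1)/Q(1)) = 0.8079·log₂(0.8079/0.25) = 1.36717
  P(2)·log₂(P(2)/Q(2)) = 0.042·log₂(0.042/0.25) = -0.10809
  P(3)·log₂(P(3)/Q(3)) = 0.0821·log₂(0.0821/0.25) = -0.13189
  P(4)·log₂(P(4)/Q(4)) = 0.068·log₂(0.068/0.25) = -0.12773

D_KL(P||Q) = 1.36717 - 0.10809 - 0.13189 - 0.12773 = 0.99946 ≈ 0.9995 bits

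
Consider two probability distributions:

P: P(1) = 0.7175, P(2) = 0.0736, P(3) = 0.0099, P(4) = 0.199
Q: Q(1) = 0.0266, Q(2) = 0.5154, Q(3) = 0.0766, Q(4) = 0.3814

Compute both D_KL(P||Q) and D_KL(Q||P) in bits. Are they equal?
D_KL(P||Q) = 2.9880 bits, D_KL(Q||P) = 1.9048 bits. No, they are not equal.

D_KL(P||Q) = Σ P(x) log₂(P(x)/Q(x))

Computing term by term:
  P(1)·log₂(P(1)/Q(1)) = 0.7175·log₂(0.7175/0.0266) = 3.41062
  P(2)·log₂(P(2)/Q(2)) = 0.0736·log₂(0.0736/0.5154) = -0.20666
  P(3)·log₂(P(3)/Q(3)) = 0.0099·log₂(0.0099/0.0766) = -0.02922
  P(4)·log₂(P(4)/Q(4)) = 0.199·log₂(0.199/0.3814) = -0.18677

D_KL(P||Q) = 3.41062 - 0.20666 - 0.02922 - 0.18677 = 2.98797 ≈ 2.9880 bits

D_KL(Q||P) = Σ Q(x) log₂(Q(x)/P(x))

Computing term by term:
  Q(1)·log₂(Q(1)/P(1)) = 0.0266·log₂(0.0266/0.7175) = -0.12644
  Q(2)·log₂(Q(2)/P(2)) = 0.5154·log₂(0.5154/0.0736) = 1.44720
  Q(3)·log₂(Q(3)/P(3)) = 0.0766·log₂(0.0766/0.0099) = 0.22611
  Q(4)·log₂(Q(4)/P(4)) = 0.3814·log₂(0.3814/0.199) = 0.35796

D_KL(Q||P) = -0.12644 + 1.44720 + 0.22611 + 0.35796 = 1.90483 ≈ 1.9048 bits

These are NOT equal (difference: 1.0832 bits). KL divergence is asymmetric: D_KL(P||Q) ≠ D_KL(Q||P) in general.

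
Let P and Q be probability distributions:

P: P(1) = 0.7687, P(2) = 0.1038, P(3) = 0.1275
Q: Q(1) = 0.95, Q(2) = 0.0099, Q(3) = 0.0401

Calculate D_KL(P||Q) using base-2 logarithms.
0.3298 bits

D_KL(P||Q) = Σ P(x) log₂(P(x)/Q(x))

Computing term by term:
  P(1)·log₂(P(1)/Q(1)) = 0.7687·log₂(0.7687/0.95) = -0.23484
  P(2)·log₂(P(2)/Q(2)) = 0.1038·log₂(0.1038/0.0099) = 0.35191
  P(3)·log₂(P(3)/Q(3)) = 0.1275·log₂(0.1275/0.0401) = 0.21277

D_KL(P||Q) = -0.23484 + 0.35191 + 0.21277 = 0.32984 ≈ 0.3298 bits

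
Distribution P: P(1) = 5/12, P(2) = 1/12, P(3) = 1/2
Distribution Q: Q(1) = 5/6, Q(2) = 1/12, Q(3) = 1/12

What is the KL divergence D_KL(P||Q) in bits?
0.8758 bits

D_KL(P||Q) = Σ P(x) log₂(P(x)/Q(x))

Computing term by term:
  P(1)·log₂(P(1)/Q(1)) = (5/12)·log₂((5/12)/(5/6)) = -0.41667
  P(2)·log₂(P(2)/Q(2)) = (1/12)·log₂((1/12)/(1/12)) = 0.00000
  P(3)·log₂(P(3)/Q(3)) = (1/2)·log₂((1/2)/(1/12)) = 1.29248

D_KL(P||Q) = -0.41667 + 0.00000 + 1.29248 = 0.87581 ≈ 0.8758 bits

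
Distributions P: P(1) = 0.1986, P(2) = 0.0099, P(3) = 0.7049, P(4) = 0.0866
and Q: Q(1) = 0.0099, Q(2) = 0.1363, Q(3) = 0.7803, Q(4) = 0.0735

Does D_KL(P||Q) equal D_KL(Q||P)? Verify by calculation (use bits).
D_KL(P||Q) = 0.7389 bits, D_KL(Q||P) = 0.5698 bits. No — D_KL(P||Q) ≠ D_KL(Q||P) for this pair.

D_KL(P||Q) = Σ P(x) log₂(P(x)/Q(x))

Computing term by term:
  P(1)·log₂(P(1)/Q(1)) = 0.1986·log₂(0.1986/0.0099) = 0.85920
  P(2)·log₂(P(2)/Q(2)) = 0.0099·log₂(0.0099/0.1363) = -0.03745
  P(3)·log₂(P(3)/Q(3)) = 0.7049·log₂(0.7049/0.7803) = -0.10335
  P(4)·log₂(P(4)/Q(4)) = 0.0866·log₂(0.0866/0.0735) = 0.02049

D_KL(P||Q) = 0.85920 - 0.03745 - 0.10335 + 0.02049 = 0.73889 ≈ 0.7389 bits

D_KL(Q||P) = Σ Q(x) log₂(Q(x)/P(x))

Computing term by term:
  Q(1)·log₂(Q(1)/P(1)) = 0.0099·log₂(0.0099/0.1986) = -0.04283
  Q(2)·log₂(Q(2)/P(2)) = 0.1363·log₂(0.1363/0.0099) = 0.51565
  Q(3)·log₂(Q(3)/P(3)) = 0.7803·log₂(0.7803/0.7049) = 0.11440
  Q(4)·log₂(Q(4)/P(4)) = 0.0735·log₂(0.0735/0.0866) = -0.01739

D_KL(Q||P) = -0.04283 + 0.51565 + 0.11440 - 0.01739 = 0.56983 ≈ 0.5698 bits

These are NOT equal (difference: 0.1691 bits). KL divergence is asymmetric: D_KL(P||Q) ≠ D_KL(Q||P) in general.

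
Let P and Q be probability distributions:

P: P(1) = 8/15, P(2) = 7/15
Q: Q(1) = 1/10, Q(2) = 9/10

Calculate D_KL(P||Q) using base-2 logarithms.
0.8458 bits

D_KL(P||Q) = Σ P(x) log₂(P(x)/Q(x))

Computing term by term:
  P(1)·log₂(P(1)/Q(1)) = (8/15)·log₂((8/15)/(1/10)) = 1.28802
  P(2)·log₂(P(2)/Q(2)) = (7/15)·log₂((7/15)/(9/10)) = -0.44218

D_KL(P||Q) = 1.28802 - 0.44218 = 0.84584 ≈ 0.8458 bits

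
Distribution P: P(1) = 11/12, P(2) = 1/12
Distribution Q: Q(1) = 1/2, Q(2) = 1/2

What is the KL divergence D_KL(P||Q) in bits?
0.5862 bits

D_KL(P||Q) = Σ P(x) log₂(P(x)/Q(x))

Computing term by term:
  P(1)·log₂(P(1)/Q(1)) = (11/12)·log₂((11/12)/(1/2)) = 0.80160
  P(2)·log₂(P(2)/Q(2)) = (1/12)·log₂((1/12)/(1/2)) = -0.21541

D_KL(P||Q) = 0.80160 - 0.21541 = 0.58619 ≈ 0.5862 bits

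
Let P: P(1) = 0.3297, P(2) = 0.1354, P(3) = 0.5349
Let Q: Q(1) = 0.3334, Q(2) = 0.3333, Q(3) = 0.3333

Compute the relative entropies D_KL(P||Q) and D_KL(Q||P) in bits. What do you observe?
D_KL(P||Q) = 0.1838 bits, D_KL(Q||P) = 0.2111 bits. The two directions give different values (D_KL(Q||P) exceeds D_KL(P||Q) by 0.0273 bits): KL divergence is asymmetric.

D_KL(P||Q) = Σ P(x) log₂(P(x)/Q(x))

Computing term by term:
  P(1)·log₂(P(1)/Q(1)) = 0.3297·log₂(0.3297/0.3334) = -0.00531
  P(2)·log₂(P(2)/Q(2)) = 0.1354·log₂(0.1354/0.3333) = -0.17596
  P(3)·log₂(P(3)/Q(3)) = 0.5349·log₂(0.5349/0.3333) = 0.36504

D_KL(P||Q) = -0.00531 - 0.17596 + 0.36504 = 0.18377 ≈ 0.1838 bits

D_KL(Q||P) = Σ Q(x) log₂(Q(x)/P(x))

Computing term by term:
  Q(1)·log₂(Q(1)/P(1)) = 0.3334·log₂(0.3334/0.3297) = 0.00537
  Q(2)·log₂(Q(2)/P(2)) = 0.3333·log₂(0.3333/0.1354) = 0.43315
  Q(3)·log₂(Q(3)/P(3)) = 0.3333·log₂(0.3333/0.5349) = -0.22746

D_KL(Q||P) = 0.00537 + 0.43315 - 0.22746 = 0.21106 ≈ 0.2111 bits

These are NOT equal (difference: 0.0273 bits). KL divergence is asymmetric: D_KL(P||Q) ≠ D_KL(Q||P) in general.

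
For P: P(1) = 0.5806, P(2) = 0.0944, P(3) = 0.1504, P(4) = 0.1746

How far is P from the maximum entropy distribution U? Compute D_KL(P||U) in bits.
0.3725 bits

U(i) = 1/4 for all i

D_KL(P||U) = Σ P(x) log₂(P(x) / (1/4))
           = Σ P(x) log₂(P(x)) + log₂(4)
           = log₂(4) - H(P)

H(P) = -Σ P(x) log₂(P(x)):
  -P(1)·log₂(P(1)) = -(0.5806)·log₂(0.5806) = 0.45541
  -P(2)·log₂(P(2)) = -(0.0944)·log₂(0.0944) = 0.32144
  -P(3)·log₂(P(3)) = -(0.1504)·log₂(0.1504) = 0.41106
  -P(4)·log₂(P(4)) = -(0.1746)·log₂(0.1746) = 0.43962
H(P) = 0.45541 + 0.32144 + 0.41106 + 0.43962 = 1.62753 bits

log₂(4) = 2.00000 bits

D_KL(P||U) = 2.00000 - 1.62753 = 0.37247 ≈ 0.3725 bits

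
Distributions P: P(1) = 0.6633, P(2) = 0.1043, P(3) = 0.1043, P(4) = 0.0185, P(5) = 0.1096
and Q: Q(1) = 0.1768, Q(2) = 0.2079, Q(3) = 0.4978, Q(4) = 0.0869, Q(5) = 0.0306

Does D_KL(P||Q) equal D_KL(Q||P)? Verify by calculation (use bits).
D_KL(P||Q) = 1.0867 bits, D_KL(Q||P) = 1.1297 bits. No — D_KL(P||Q) ≠ D_KL(Q||P) for this pair.

D_KL(P||Q) = Σ P(x) log₂(P(x)/Q(x))

Computing term by term:
  P(1)·log₂(P(1)/Q(1)) = 0.6633·log₂(0.6633/0.1768) = 1.26527
  P(2)·log₂(P(2)/Q(2)) = 0.1043·log₂(0.1043/0.2079) = -0.10379
  P(3)·log₂(P(3)/Q(3)) = 0.1043·log₂(0.1043/0.4978) = -0.23518
  P(4)·log₂(P(4)/Q(4)) = 0.0185·log₂(0.0185/0.0869) = -0.04129
  P(5)·log₂(P(5)/Q(5)) = 0.1096·log₂(0.1096/0.0306) = 0.20173

D_KL(P||Q) = 1.26527 - 0.10379 - 0.23518 - 0.04129 + 0.20173 = 1.08674 ≈ 1.0867 bits

D_KL(Q||P) = Σ Q(x) log₂(Q(x)/P(x))

Computing term by term:
  Q(1)·log₂(Q(1)/P(1)) = 0.1768·log₂(0.1768/0.6633) = -0.33725
  Q(2)·log₂(Q(2)/P(2)) = 0.2079·log₂(0.2079/0.1043) = 0.20689
  Q(3)·log₂(Q(3)/P(3)) = 0.4978·log₂(0.4978/0.1043) = 1.12245
  Q(4)·log₂(Q(4)/P(4)) = 0.0869·log₂(0.0869/0.0185) = 0.19395
  Q(5)·log₂(Q(5)/P(5)) = 0.0306·log₂(0.0306/0.1096) = -0.05632

D_KL(Q||P) = -0.33725 + 0.20689 + 1.12245 + 0.19395 - 0.05632 = 1.12972 ≈ 1.1297 bits

These are NOT equal (difference: 0.0430 bits). KL divergence is asymmetric: D_KL(P||Q) ≠ D_KL(Q||P) in general.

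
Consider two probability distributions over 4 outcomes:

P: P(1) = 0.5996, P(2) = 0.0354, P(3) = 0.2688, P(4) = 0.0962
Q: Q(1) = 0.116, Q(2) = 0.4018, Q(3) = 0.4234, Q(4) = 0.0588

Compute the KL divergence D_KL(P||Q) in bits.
1.1890 bits

D_KL(P||Q) = Σ P(x) log₂(P(x)/Q(x))

Computing term by term:
  P(1)·log₂(P(1)/Q(1)) = 0.5996·log₂(0.5996/0.116) = 1.42098
  P(2)·log₂(P(2)/Q(2)) = 0.0354·log₂(0.0354/0.4018) = -0.12406
  P(3)·log₂(P(3)/Q(3)) = 0.2688·log₂(0.2688/0.4234) = -0.17620
  P(4)·log₂(P(4)/Q(4)) = 0.0962·log₂(0.0962/0.0588) = 0.06832

D_KL(P||Q) = 1.42098 - 0.12406 - 0.17620 + 0.06832 = 1.18904 ≈ 1.1890 bits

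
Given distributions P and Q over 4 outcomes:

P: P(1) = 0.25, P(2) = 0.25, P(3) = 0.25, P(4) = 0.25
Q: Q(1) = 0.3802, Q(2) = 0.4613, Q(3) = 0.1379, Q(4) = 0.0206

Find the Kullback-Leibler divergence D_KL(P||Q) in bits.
0.7427 bits

D_KL(P||Q) = Σ P(x) log₂(P(x)/Q(x))

Computing term by term:
  P(1)·log₂(P(1)/Q(1)) = 0.25·log₂(0.25/0.3802) = -0.15121
  P(2)·log₂(P(2)/Q(2)) = 0.25·log₂(0.25/0.4613) = -0.22094
  P(3)·log₂(P(3)/Q(3)) = 0.25·log₂(0.25/0.1379) = 0.21458
  P(4)·log₂(P(4)/Q(4)) = 0.25·log₂(0.25/0.0206) = 0.90030

D_KL(P||Q) = -0.15121 - 0.22094 + 0.21458 + 0.90030 = 0.74273 ≈ 0.7427 bits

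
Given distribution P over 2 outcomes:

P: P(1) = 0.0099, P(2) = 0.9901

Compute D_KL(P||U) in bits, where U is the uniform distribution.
0.9199 bits

U(i) = 1/2 for all i

D_KL(P||U) = Σ P(x) log₂(P(x) / (1/2))
           = Σ P(x) log₂(P(x)) + log₂(2)
           = log₂(2) - H(P)

H(P) = -Σ P(x) log₂(P(x)):
  -P(1)·log₂(P(1)) = -(0.0099)·log₂(0.0099) = 0.06592
  -P(2)·log₂(P(2)) = -(0.9901)·log₂(0.9901) = 0.01421
H(P) = 0.06592 + 0.01421 = 0.08013 bits

log₂(2) = 1.00000 bits

D_KL(P||U) = 1.00000 - 0.08013 = 0.91987 ≈ 0.9199 bits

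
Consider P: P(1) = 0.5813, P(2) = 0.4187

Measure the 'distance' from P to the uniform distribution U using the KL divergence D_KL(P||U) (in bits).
0.0192 bits

U(i) = 1/2 for all i

D_KL(P||U) = Σ P(x) log₂(P(x) / (1/2))
           = Σ P(x) log₂(P(x)) + log₂(2)
           = log₂(2) - H(P)

H(P) = -Σ P(x) log₂(P(x)):
  -P(1)·log₂(P(1)) = -(0.5813)·log₂(0.5813) = 0.45495
  -P(2)·log₂(P(2)) = -(0.4187)·log₂(0.4187) = 0.52589
H(P) = 0.45495 + 0.52589 = 0.98084 bits

log₂(2) = 1.00000 bits

D_KL(P||U) = 1.00000 - 0.98084 = 0.01916 ≈ 0.0192 bits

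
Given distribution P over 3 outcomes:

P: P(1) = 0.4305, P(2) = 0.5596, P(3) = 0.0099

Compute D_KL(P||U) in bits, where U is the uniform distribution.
0.5269 bits

U(i) = 1/3 for all i

D_KL(P||U) = Σ P(x) log₂(P(x) / (1/3))
           = Σ P(x) log₂(P(x)) + log₂(3)
           = log₂(3) - H(P)

H(P) = -Σ P(x) log₂(P(x)):
  -P(1)·log₂(P(1)) = -(0.4305)·log₂(0.4305) = 0.52345
  -P(2)·log₂(P(2)) = -(0.5596)·log₂(0.5596) = 0.46868
  -P(3)·log₂(P(3)) = -(0.0099)·log₂(0.0099) = 0.06592
H(P) = 0.52345 + 0.46868 + 0.06592 = 1.05805 bits

log₂(3) = 1.58496 bits

D_KL(P||U) = 1.58496 - 1.05805 = 0.52691 ≈ 0.5269 bits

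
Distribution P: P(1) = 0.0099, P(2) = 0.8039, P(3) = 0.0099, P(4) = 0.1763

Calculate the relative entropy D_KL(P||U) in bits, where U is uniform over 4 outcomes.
1.1736 bits

U(i) = 1/4 for all i

D_KL(P||U) = Σ P(x) log₂(P(x) / (1/4))
           = Σ P(x) log₂(P(x)) + log₂(4)
           = log₂(4) - H(P)

H(P) = -Σ P(x) log₂(P(x)):
  -P(1)·log₂(P(1)) = -(0.0099)·log₂(0.0099) = 0.06592
  -P(2)·log₂(P(2)) = -(0.8039)·log₂(0.8039) = 0.25316
  -P(3)·log₂(P(3)) = -(0.0099)·log₂(0.0099) = 0.06592
  -P(4)·log₂(P(4)) = -(0.1763)·log₂(0.1763) = 0.44144
H(P) = 0.06592 + 0.25316 + 0.06592 + 0.44144 = 0.82644 bits

log₂(4) = 2.00000 bits

D_KL(P||U) = 2.00000 - 0.82644 = 1.17356 ≈ 1.1736 bits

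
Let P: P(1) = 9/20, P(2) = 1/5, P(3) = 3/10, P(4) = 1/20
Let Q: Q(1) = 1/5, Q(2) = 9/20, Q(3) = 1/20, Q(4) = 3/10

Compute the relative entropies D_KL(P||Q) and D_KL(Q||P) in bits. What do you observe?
D_KL(P||Q) = 0.9387 bits, D_KL(Q||P) = 0.9387 bits. The two directions give the same value here, because Q is a self-inverse relabeling of P; in general KL divergence is asymmetric.

D_KL(P||Q) = Σ P(x) log₂(P(x)/Q(x))

Computing term by term:
  P(1)·log₂(P(1)/Q(1)) = (9/20)·log₂((9/20)/(1/5)) = 0.52647
  P(2)·log₂(P(2)/Q(2)) = (1/5)·log₂((1/5)/(9/20)) = -0.23399
  P(3)·log₂(P(3)/Q(3)) = (3/10)·log₂((3/10)/(1/20)) = 0.77549
  P(4)·log₂(P(4)/Q(4)) = (1/20)·log₂((1/20)/(3/10)) = -0.12925

D_KL(P||Q) = 0.52647 - 0.23399 + 0.77549 - 0.12925 = 0.93872 ≈ 0.9387 bits

D_KL(Q||P) = Σ Q(x) log₂(Q(x)/P(x))

Computing term by term:
  Q(1)·log₂(Q(1)/P(1)) = (1/5)·log₂((1/5)/(9/20)) = -0.23399
  Q(2)·log₂(Q(2)/P(2)) = (9/20)·log₂((9/20)/(1/5)) = 0.52647
  Q(3)·log₂(Q(3)/P(3)) = (1/20)·log₂((1/20)/(3/10)) = -0.12925
  Q(4)·log₂(Q(4)/P(4)) = (3/10)·log₂((3/10)/(1/20)) = 0.77549

D_KL(Q||P) = -0.23399 + 0.52647 - 0.12925 + 0.77549 = 0.93872 ≈ 0.9387 bits

These ARE equal here. Q is P with outcomes relabeled (Q(1) = P(2), Q(2) = P(1), Q(3) = P(4), Q(4) = P(3)) by a relabeling that is its own inverse, so the two sums contain exactly the same terms in a different order. This is a special case — KL divergence is not symmetric in general: D_KL(P||Q) ≠ D_KL(Q||P) for most P, Q.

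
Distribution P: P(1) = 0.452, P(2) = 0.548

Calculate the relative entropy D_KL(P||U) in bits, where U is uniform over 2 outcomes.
0.0067 bits

U(i) = 1/2 for all i

D_KL(P||U) = Σ P(x) log₂(P(x) / (1/2))
           = Σ P(x) log₂(P(x)) + log₂(2)
           = log₂(2) - H(P)

H(P) = -Σ P(x) log₂(P(x)):
  -P(1)·log₂(P(1)) = -(0.452)·log₂(0.452) = 0.51781
  -P(2)·log₂(P(2)) = -(0.548)·log₂(0.548) = 0.47553
H(P) = 0.51781 + 0.47553 = 0.99334 bits

log₂(2) = 1.00000 bits

D_KL(P||U) = 1.00000 - 0.99334 = 0.00666 ≈ 0.0067 bits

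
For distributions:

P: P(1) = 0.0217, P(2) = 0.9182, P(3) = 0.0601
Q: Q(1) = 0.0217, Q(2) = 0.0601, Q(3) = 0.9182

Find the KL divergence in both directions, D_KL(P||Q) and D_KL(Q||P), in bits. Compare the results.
D_KL(P||Q) = 3.3752 bits, D_KL(Q||P) = 3.3752 bits. The two directions give exactly the same value for this pair.

D_KL(P||Q) = Σ P(x) log₂(P(x)/Q(x))

Computing term by term:
  P(1)·log₂(P(1)/Q(1)) = 0.0217·log₂(0.0217/0.0217) = 0.00000
  P(2)·log₂(P(2)/Q(2)) = 0.9182·log₂(0.9182/0.0601) = 3.61162
  P(3)·log₂(P(3)/Q(3)) = 0.0601·log₂(0.0601/0.9182) = -0.23640

D_KL(P||Q) = 0.00000 + 3.61162 - 0.23640 = 3.37522 ≈ 3.3752 bits

D_KL(Q||P) = Σ Q(x) log₂(Q(x)/P(x))

Computing term by term:
  Q(1)·log₂(Q(1)/P(1)) = 0.0217·log₂(0.0217/0.0217) = 0.00000
  Q(2)·log₂(Q(2)/P(2)) = 0.0601·log₂(0.0601/0.9182) = -0.23640
  Q(3)·log₂(Q(3)/P(3)) = 0.9182·log₂(0.9182/0.0601) = 3.61162

D_KL(Q||P) = 0.00000 - 0.23640 + 3.61162 = 3.37522 ≈ 3.3752 bits

These ARE equal here. Q is P with outcomes relabeled (Q(2) = P(3), Q(3) = P(2)) by a relabeling that is its own inverse, so the two sums contain exactly the same terms in a different order. This is a special case — KL divergence is not symmetric in general: D_KL(P||Q) ≠ D_KL(Q||P) for most P, Q.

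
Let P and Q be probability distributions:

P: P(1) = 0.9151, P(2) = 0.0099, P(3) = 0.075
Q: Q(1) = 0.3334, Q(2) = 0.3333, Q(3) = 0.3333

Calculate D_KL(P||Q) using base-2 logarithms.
1.1214 bits

D_KL(P||Q) = Σ P(x) log₂(P(x)/Q(x))

Computing term by term:
  P(1)·log₂(P(1)/Q(1)) = 0.9151·log₂(0.9151/0.3334) = 1.33300
  P(2)·log₂(P(2)/Q(2)) = 0.0099·log₂(0.0099/0.3333) = -0.05023
  P(3)·log₂(P(3)/Q(3)) = 0.075·log₂(0.075/0.3333) = -0.16139

D_KL(P||Q) = 1.33300 - 0.05023 - 0.16139 = 1.12138 ≈ 1.1214 bits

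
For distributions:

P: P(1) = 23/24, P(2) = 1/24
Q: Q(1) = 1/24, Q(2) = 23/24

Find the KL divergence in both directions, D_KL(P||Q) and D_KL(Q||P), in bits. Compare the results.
D_KL(P||Q) = 4.1466 bits, D_KL(Q||P) = 4.1466 bits. The two directions give exactly the same value for this pair.

D_KL(P||Q) = Σ P(x) log₂(P(x)/Q(x))

Computing term by term:
  P(1)·log₂(P(1)/Q(1)) = (23/24)·log₂((23/24)/(1/24)) = 4.33508
  P(2)·log₂(P(2)/Q(2)) = (1/24)·log₂((1/24)/(23/24)) = -0.18848

D_KL(P||Q) = 4.33508 - 0.18848 = 4.14660 ≈ 4.1466 bits

D_KL(Q||P) = Σ Q(x) log₂(Q(x)/P(x))

Computing term by term:
  Q(1)·log₂(Q(1)/P(1)) = (1/24)·log₂((1/24)/(23/24)) = -0.18848
  Q(2)·log₂(Q(2)/P(2)) = (23/24)·log₂((23/24)/(1/24)) = 4.33508

D_KL(Q||P) = -0.18848 + 4.33508 = 4.14660 ≈ 4.1466 bits

These ARE equal here. Q is P with outcomes relabeled (Q(1) = P(2), Q(2) = P(1)) by a relabeling that is its own inverse, so the two sums contain exactly the same terms in a different order. This is a special case — KL divergence is not symmetric in general: D_KL(P||Q) ≠ D_KL(Q||P) for most P, Q.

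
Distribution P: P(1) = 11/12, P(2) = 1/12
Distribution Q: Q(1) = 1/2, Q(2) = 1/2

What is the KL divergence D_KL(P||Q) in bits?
0.5862 bits

D_KL(P||Q) = Σ P(x) log₂(P(x)/Q(x))

Computing term by term:
  P(1)·log₂(P(1)/Q(1)) = (11/12)·log₂((11/12)/(1/2)) = 0.80160
  P(2)·log₂(P(2)/Q(2)) = (1/12)·log₂((1/12)/(1/2)) = -0.21541

D_KL(P||Q) = 0.80160 - 0.21541 = 0.58619 ≈ 0.5862 bits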